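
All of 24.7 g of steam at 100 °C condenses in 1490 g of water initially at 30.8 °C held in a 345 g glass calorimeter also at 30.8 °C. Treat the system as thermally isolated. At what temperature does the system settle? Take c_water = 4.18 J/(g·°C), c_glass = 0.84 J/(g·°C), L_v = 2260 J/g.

Heat gained plus heat lost sum to zero:
condense steam: −24.7×2260 = −55822; condensate cools 100→T: 24.7×4.18×(T − 100) = 103.25(T − 100); original water: 6228.2(T − 30.8); glass cup: 345×0.84×(T − 30.8) = 289.8(T − 30.8)
6621.2 T = 55822 + 10325 + 200754 = 266901
T ≈ 40.31 °C — below 100 °C, confirming all the steam condensed.

T_f ≈ 40.3 °C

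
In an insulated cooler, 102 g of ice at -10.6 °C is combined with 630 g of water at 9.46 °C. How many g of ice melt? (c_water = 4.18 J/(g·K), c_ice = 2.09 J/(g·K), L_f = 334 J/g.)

m_melted ≈ 67.8 g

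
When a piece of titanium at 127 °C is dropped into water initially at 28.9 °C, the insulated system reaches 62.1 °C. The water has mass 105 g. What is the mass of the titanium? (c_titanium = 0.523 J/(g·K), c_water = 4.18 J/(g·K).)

Heat lost by the titanium = heat gained by the water:
m×0.523×(127 − 62.1) = 105×4.18×(62.1 − 28.9)
33.94 m = 14571  ⇒  m ≈ 429.3 g

m ≈ 429 g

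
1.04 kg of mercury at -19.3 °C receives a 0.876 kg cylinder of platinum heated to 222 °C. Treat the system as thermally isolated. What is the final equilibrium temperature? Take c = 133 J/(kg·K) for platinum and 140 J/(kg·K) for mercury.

T_f ≈ 88.0 °C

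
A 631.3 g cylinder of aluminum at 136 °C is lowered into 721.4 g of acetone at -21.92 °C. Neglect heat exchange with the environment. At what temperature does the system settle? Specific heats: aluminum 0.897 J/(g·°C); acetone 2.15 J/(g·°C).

Conservation of energy gives ΣQ = 0:
631.3*0.897*(T − 136) + 721.4*2.15*(T − (-21.92)) = 0
(566.28 + 1551) T = 566.28*136 + 1551*(-21.92)
T ≈ 20.32 °C

T_f ≈ 20.3 °C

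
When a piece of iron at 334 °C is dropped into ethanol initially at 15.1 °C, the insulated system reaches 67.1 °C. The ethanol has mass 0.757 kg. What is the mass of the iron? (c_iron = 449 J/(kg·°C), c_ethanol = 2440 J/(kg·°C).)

|Q_iron| = |Q_ethanol|:
m·449·(334 − 67.1) = 0.757·2440·(67.1 − 15.1)
119838 m = 96048  ⇒  m ≈ 0.8015 kg

m ≈ 0.801 kg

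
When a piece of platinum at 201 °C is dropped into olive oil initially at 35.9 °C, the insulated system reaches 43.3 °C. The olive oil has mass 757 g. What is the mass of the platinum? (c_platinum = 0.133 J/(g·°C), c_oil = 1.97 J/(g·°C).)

m ≈ 526 g

Energy conservation, ΣQ = 0:
m·0.133·(43.3 − 201) + 757·1.97·(43.3 − 35.9) = 0
-20.97 m = -11036
m = -11036/-20.97 ≈ 526.2 g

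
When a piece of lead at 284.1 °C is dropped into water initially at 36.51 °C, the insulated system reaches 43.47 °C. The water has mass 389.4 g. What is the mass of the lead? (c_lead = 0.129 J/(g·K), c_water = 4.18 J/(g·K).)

m ≈ 365 g

Taking heat into each body as positive, Σ m c ΔT = 0:
m·0.129·(43.47 − 284.1) + 389.4·4.18·(43.47 − 36.51) = 0
-31.04 m = -11329
m = -11329/-31.04 ≈ 365 g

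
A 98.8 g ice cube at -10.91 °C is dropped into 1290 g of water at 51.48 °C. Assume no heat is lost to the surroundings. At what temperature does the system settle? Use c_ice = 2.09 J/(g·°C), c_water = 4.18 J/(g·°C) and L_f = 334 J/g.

T_f ≈ 41.7 °C

Sum of m c ΔT and latent-heat terms is zero:
ice -10.91→0 °C: 98.8×2.09×10.91 = 2252.8
  fusion: m_ice L_f = 98.8×334 = 32999
  warm the meltwater: 412.98 T
  water: 5392.2(T − 51.48)
5805.2 T = 277590 − 35252 = 242338
T ≈ 41.75 °C (positive, so assuming full melt was valid).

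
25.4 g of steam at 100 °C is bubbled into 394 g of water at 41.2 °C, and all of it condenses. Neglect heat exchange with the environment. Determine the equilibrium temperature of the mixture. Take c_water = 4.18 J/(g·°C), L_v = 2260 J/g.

Sum of m c ΔT and latent-heat terms is zero:
steam→water at 100 °C releases m L_v = 25.4×2260 = 57404; condensed water 100 °C→T: 106.17(T − 100); original water: 1646.9(T − 41.2)
1753.1 T = 57404 + 10617 + 67853 = 135874
T ≈ 77.51 °C — below 100 °C, confirming all the steam condensed.

T_f ≈ 77.5 °C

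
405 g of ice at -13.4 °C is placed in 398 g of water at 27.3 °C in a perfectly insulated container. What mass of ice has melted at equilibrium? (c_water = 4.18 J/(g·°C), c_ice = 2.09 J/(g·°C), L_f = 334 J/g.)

m_melted ≈ 102 g

Cooling the water to 0 °C releases 398×4.18×27.3 = 45417 J.
Of that, 405×2.09×13.4 = 11342 J goes to bring the ice to 0 °C, leaving 34075 J.
Melting all 405 g of ice would need 405×334 = 135270 J.
That's not enough to melt it all — equilibrium is at 0 °C with ice remaining.
m_melted×334 = 34075  ⇒  m_melted ≈ 102 g.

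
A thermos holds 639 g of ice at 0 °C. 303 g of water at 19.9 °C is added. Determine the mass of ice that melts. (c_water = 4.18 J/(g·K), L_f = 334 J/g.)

m_melted ≈ 75.5 g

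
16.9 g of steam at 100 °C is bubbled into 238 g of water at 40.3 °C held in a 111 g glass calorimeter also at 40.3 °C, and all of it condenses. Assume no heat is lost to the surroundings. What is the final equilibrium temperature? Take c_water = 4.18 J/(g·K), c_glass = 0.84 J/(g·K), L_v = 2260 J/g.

T_f ≈ 76.9 °C

Sum of m c ΔT and latent-heat terms is zero:
steam→water at 100 °C releases m L_v = 16.9·2260 = 38194; condensed water 100 °C→T: 70.64(T − 100); original water: 994.84(T − 40.3); cup: 93.24(T − 40.3)
1158.7 T = 38194 + 7064.2 + 43850 = 89108
T ≈ 76.90 °C, under the boiling point, so the assumption holds.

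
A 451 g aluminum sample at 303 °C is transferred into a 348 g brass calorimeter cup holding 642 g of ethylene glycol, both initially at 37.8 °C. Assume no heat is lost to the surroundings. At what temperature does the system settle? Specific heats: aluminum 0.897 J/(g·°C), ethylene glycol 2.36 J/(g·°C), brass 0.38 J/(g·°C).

Taking heat into each body as positive, Σ m c ΔT = 0:
451×0.897×(T − 303) + 642×2.36×(T − 37.8) + 348×0.38×(T − 37.8) = 0
404.55(T − 303) + 1515.1(T − 37.8) + 132.24(T − 37.8) = 0
(404.55 + 1515.1 + 132.24) T = 404.55×303 + 1515.1×37.8 + 132.24×37.8
T ≈ 90.09 °C

T_f ≈ 90.1 °C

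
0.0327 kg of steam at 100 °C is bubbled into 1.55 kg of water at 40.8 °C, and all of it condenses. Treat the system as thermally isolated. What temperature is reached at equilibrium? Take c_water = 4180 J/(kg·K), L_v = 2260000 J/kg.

Energy balance with sensible and latent terms:
latent heat released on condensation: 0.0327·2260000 = 73902; condensate cools 100→T: 0.0327·4180·(T − 100) = 136.69(T − 100); water warms: 1.55·4180·(T − 40.8) = 6479(T − 40.8)
6615.7 T = 73902 + 13669 + 264343 = 351914
T ≈ 53.19 °C (< 100 °C, so full condensation is consistent).

T_f ≈ 53.2 °C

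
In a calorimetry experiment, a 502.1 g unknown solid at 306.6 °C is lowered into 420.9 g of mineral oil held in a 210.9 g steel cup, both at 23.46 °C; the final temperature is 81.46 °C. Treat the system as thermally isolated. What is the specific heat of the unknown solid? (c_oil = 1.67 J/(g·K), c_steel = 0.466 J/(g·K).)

c ≈ 0.411 J/(g·K)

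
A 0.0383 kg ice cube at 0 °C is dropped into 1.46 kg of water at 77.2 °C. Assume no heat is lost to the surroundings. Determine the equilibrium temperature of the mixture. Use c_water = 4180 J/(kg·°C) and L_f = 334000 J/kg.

Taking heat into each body as positive, Σ m c ΔT = 0:
melt ice: 0.0383·334000 = 12792; meltwater 0→T: 0.0383·4180·T = 160.09 T; water cools: 1.46·4180·(T − 77.2) = 6102.8(T − 77.2)
6262.9 T = 471136 − 12792 = 458344
T ≈ 73.18 °C. Since T > 0 °C, the all-ice-melts assumption holds.

T_f ≈ 73.2 °C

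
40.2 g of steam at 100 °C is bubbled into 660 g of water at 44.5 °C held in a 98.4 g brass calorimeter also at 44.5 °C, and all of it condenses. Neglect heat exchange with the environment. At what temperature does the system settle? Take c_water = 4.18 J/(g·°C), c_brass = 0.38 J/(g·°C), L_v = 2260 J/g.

T_f ≈ 78.3 °C

Energy balance with sensible and latent terms:
latent heat released on condensation: 40.2×2260 = 90852
  condensate cools 100→T: 40.2×4.18×(T − 100) = 168.04(T − 100)
  water warms: 660×4.18×(T − 44.5) = 2758.8(T − 44.5)
  brass cup: 98.4×0.38×(T − 44.5) = 37.39(T − 44.5)
2964.2 T = 90852 + 16804 + 124431 = 232086
T ≈ 78.30 °C — below 100 °C, confirming all the steam condensed.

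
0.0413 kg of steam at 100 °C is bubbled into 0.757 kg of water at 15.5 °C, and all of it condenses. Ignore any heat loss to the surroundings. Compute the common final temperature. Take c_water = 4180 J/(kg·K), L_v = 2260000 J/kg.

Setting the total heat transfer to zero:
condense steam: −0.0413×2260000 = −93338; condensed water 100 °C→T: 172.63(T − 100); original water: 3164.3(T − 15.5)
3336.9 T = 93338 + 17263 + 49046 = 159647
T ≈ 47.84 °C (< 100 °C, so full condensation is consistent).

T_f ≈ 47.8 °C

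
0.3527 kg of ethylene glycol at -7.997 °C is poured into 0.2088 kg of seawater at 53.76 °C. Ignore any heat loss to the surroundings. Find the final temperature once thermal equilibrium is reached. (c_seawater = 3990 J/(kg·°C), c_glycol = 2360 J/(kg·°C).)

T_f ≈ 22.9 °C

Energy conservation, ΣQ = 0:
0.2088*3990*(T − 53.76) + 0.3527*2360*(T − (-7.997)) = 0
833.11(T − 53.76) + 832.37(T − (-7.997)) = 0
1665.5 T = 38132
T = 38132/1665.5 ≈ 22.90 °C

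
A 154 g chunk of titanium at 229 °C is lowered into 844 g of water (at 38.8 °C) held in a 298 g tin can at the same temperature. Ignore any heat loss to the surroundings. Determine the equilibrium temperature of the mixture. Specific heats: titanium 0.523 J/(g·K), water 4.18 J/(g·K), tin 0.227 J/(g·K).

Setting the total heat transfer to zero:
154*0.523*(T − 229) + 844*4.18*(T − 38.8) + 298*0.227*(T − 38.8) = 0
80.54(T − 229) + 3527.9(T − 38.8) + 67.65(T − 38.8) = 0
3676.1 T = 157952
T = 157952/3676.1 ≈ 42.97 °C

T_f ≈ 43.0 °C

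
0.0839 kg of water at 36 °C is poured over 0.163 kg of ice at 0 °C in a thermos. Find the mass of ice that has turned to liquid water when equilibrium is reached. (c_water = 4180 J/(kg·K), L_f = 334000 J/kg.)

Water can give up m c ΔT = 0.0839·4180·36 = 12625 J before reaching 0 °C.
Melting all 0.163 kg of ice would need 0.163·334000 = 54442 J.
That's not enough to melt it all — equilibrium is at 0 °C with ice remaining.
m_melted·334000 = 12625  ⇒  m_melted ≈ 0.0378 kg.

m_melted ≈ 0.0378 kg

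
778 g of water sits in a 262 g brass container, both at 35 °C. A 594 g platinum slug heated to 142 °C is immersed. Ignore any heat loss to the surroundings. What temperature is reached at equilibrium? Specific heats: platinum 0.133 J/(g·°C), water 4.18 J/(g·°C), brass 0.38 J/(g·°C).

T_f ≈ 37.5 °C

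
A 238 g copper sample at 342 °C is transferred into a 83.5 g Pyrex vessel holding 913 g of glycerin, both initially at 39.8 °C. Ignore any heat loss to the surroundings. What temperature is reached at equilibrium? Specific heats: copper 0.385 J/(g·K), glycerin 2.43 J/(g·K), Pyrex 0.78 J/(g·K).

Let T be the final temperature. ΣQ_i = 0:
238·0.385·(T − 342) + 913·2.43·(T − 39.8) + 83.5·0.78·(T − 39.8) = 0
91.63(T − 342) + 2218.6(T − 39.8) + 65.13(T − 39.8) = 0
2375.4 T = 122230
T = 122230/2375.4 ≈ 51.46 °C

T_f ≈ 51.5 °C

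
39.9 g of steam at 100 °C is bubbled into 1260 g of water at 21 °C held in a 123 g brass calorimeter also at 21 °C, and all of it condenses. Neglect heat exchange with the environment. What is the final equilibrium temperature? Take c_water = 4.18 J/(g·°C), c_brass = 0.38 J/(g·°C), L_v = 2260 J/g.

Taking heat into each body as positive, Σ m c ΔT = 0:
latent heat released on condensation: 39.9·2260 = 90174; condensed water 100 °C→T: 166.78(T − 100); original water: 5266.8(T − 21); brass cup: 123·0.38·(T − 21) = 46.74(T − 21)
5480.3 T = 90174 + 16678 + 111584 = 218437
T ≈ 39.86 °C — below 100 °C, confirming all the steam condensed.

T_f ≈ 39.9 °C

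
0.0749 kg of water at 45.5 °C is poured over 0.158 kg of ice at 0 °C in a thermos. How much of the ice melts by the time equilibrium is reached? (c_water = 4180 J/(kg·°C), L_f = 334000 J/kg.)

m_melted ≈ 0.0427 kg

Cooling the water to 0 °C releases 0.0749·4180·45.5 = 14245 J.
Melting all 0.158 kg of ice would need 0.158·334000 = 52772 J.
That's not enough to melt it all — equilibrium is at 0 °C with ice remaining.
m_melted·334000 = 14245  ⇒  m_melted ≈ 0.04265 kg.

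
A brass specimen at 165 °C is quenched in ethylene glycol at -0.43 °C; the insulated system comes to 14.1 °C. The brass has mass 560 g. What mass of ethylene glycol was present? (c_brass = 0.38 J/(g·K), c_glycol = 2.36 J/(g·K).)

m ≈ 936 g

Heat lost by the brass = heat gained by the glycol:
560×0.38×(165 − 14.1) = m×2.36×(14.1 − (-0.43))
34.29 m = 32112  ⇒  m ≈ 936.4 g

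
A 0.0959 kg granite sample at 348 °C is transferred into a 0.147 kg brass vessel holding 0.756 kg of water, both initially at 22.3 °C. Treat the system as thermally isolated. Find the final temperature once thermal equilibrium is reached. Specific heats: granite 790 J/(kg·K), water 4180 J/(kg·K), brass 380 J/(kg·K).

Let T be the final temperature. ΣQ_i = 0:
0.0959·790·(T − 348) + 0.756·4180·(T − 22.3) + 0.147·380·(T − 22.3) = 0
(75.76 + 3160.1 + 55.86) T = 75.76·348 + 3160.1·22.3 + 55.86·22.3
T ≈ 29.80 °C

T_f ≈ 29.8 °C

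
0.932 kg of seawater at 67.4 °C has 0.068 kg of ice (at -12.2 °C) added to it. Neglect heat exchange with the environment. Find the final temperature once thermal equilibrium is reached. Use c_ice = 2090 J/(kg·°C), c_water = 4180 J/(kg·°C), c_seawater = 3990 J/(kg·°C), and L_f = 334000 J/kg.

T_f ≈ 56.5 °C

Setting the total heat transfer to zero:
warm ice to 0 °C: 0.068×2090×(0 − (-12.2)) = 1733.9; fusion: m_ice L_f = 0.068×334000 = 22712; meltwater 0→T: 0.068×4180×T = 284.24 T; seawater: 3718.7(T − 67.4)
4002.9 T = 250639 − 24446 = 226193
T ≈ 56.51 °C (positive, so assuming full melt was valid).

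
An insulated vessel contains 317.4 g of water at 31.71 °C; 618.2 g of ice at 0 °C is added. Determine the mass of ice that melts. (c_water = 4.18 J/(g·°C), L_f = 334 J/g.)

m_melted ≈ 126 g

Heat available from the water dropping to 0 °C: 317.4·4.18·31.71 = 42071 J.
To melt every bit of ice: 618.2·334 = 206479 J.
42071 J < 206479 J, so only part of the ice melts and the system sits at 0 °C.
m_melt = 42071 / L_f = 126 g.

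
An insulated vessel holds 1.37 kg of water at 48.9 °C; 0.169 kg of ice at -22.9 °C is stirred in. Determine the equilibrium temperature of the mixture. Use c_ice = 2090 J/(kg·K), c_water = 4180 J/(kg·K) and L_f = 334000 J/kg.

T_f ≈ 33.5 °C

Taking heat into each body as positive, Σ m c ΔT = 0:
ice -22.9→0 °C: 0.169×2090×22.9 = 8088.5
  melt ice: 0.169×334000 = 56446
  warm the meltwater: 706.42 T
  water: 5726.6(T − 48.9)
6433 T = 280031 − 64535 = 215496
T ≈ 33.50 °C (positive, so assuming full melt was valid).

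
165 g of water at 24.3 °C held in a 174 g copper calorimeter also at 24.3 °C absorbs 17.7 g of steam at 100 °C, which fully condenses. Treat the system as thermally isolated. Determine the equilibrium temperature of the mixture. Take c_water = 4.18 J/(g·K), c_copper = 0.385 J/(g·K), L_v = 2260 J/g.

Net heat exchanged in the isolated system is zero:
latent heat released on condensation: 17.7×2260 = 40002; condensed water 100 °C→T: 73.99(T − 100); water warms: 165×4.18×(T − 24.3) = 689.7(T − 24.3); copper cup: 174×0.385×(T − 24.3) = 66.99(T − 24.3)
830.68 T = 40002 + 7398.6 + 18388 = 65788
T ≈ 79.20 °C (< 100 °C, so full condensation is consistent).

T_f ≈ 79.2 °C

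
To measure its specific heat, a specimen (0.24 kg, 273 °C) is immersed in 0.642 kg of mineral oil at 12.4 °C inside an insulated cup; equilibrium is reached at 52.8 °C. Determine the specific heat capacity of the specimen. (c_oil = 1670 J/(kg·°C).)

c ≈ 820 J/(kg·°C)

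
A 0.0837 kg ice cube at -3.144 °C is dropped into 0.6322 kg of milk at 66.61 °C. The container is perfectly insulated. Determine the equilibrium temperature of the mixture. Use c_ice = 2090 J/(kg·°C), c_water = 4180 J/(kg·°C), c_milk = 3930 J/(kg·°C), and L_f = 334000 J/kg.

T_f ≈ 48.3 °C

Energy balance with sensible and latent terms:
warm ice to 0 °C: 0.0837×2090×(0 − (-3.144)) = 549.99; melt ice: 0.0837×334000 = 27956; warm the meltwater: 349.87 T; milk: 2484.5(T − 66.61)
2834.4 T = 165496 − 28506 = 136990
T ≈ 48.33 °C — above 0 °C, consistent with complete melting.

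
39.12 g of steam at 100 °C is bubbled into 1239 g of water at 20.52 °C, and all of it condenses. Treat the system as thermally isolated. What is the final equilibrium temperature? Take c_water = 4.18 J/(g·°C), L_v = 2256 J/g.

T_f ≈ 39.5 °C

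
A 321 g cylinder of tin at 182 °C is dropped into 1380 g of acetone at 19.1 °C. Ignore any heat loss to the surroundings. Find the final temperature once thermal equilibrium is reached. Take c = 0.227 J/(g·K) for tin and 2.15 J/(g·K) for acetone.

T_f ≈ 23.0 °C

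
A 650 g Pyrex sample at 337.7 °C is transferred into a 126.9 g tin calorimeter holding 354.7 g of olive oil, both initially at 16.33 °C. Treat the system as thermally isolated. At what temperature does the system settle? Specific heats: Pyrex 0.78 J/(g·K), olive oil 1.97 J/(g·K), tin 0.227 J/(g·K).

T_f ≈ 148.3 °C

Taking heat into each body as positive, Σ m c ΔT = 0:
650·0.78·(T − 337.7) + 354.7·1.97·(T − 16.33) + 126.9·0.227·(T − 16.33) = 0
(507 + 698.76 + 28.81) T = 507·337.7 + 698.76·16.33 + 28.81·16.33
T = 183095 / 1234.6 = 148 °C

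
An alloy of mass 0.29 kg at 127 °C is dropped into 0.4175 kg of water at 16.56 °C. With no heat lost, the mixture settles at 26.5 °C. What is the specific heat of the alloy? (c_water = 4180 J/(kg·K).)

Setting the total heat transfer to zero:
0.29×c×(26.5 − 127) + 0.4175×4180×(26.5 − 16.56) = 0
-29.14 c = -17347
c = -17347/-29.14 ≈ 595.2 J/(kg·K)

c ≈ 595 J/(kg·K)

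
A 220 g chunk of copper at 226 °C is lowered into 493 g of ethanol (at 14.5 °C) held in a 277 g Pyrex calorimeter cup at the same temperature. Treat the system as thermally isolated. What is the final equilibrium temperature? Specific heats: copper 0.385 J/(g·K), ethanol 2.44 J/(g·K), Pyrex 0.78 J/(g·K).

T_f ≈ 26.4 °C

Net heat exchanged in the isolated system is zero:
220·0.385·(T − 226) + 493·2.44·(T − 14.5) + 277·0.78·(T − 14.5) = 0
84.7(T − 226) + 1202.9(T − 14.5) + 216.06(T − 14.5) = 0
(84.7 + 1202.9 + 216.06) T = 84.7·226 + 1202.9·14.5 + 216.06·14.5
T ≈ 26.41 °C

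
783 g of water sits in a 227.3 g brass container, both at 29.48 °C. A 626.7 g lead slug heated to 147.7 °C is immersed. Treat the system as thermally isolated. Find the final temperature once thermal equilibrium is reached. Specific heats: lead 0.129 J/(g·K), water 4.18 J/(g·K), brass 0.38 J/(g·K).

T_f ≈ 32.3 °C

With ΣQ=0 the equilibrium temperature is the m·c-weighted mean:
T_f = (80.84*147.7 + 3272.9*29.48 + 86.37*29.48) / (80.84 + 3272.9 + 86.37)
    = 110973 / 3440.2 ≈ 32.26 °C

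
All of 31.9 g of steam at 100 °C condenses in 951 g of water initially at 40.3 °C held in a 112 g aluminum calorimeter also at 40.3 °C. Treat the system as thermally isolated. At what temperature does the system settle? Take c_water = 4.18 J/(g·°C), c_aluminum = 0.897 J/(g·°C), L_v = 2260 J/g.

T_f ≈ 59.3 °C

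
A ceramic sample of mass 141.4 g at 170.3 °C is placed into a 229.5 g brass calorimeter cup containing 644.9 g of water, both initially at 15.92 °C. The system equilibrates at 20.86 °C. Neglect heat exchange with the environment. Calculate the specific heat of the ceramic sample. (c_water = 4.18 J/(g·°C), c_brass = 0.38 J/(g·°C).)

Let T be the final temperature. ΣQ_i = 0:
141.4·c·(20.86 − 170.3) + 644.9·4.18·(20.86 − 15.92) + 229.5·0.38·(20.86 − 15.92) = 0
-21131 c = -13747
c = -13747/-21131 ≈ 0.6506 J/(g·°C)

c ≈ 0.651 J/(g·°C)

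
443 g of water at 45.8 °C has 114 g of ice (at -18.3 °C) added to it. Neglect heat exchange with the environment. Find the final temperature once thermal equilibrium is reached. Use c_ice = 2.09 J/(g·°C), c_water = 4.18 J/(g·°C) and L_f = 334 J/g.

T_f ≈ 18.2 °C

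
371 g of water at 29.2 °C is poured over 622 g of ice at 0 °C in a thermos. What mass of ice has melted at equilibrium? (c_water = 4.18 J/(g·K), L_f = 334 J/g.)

Heat available from the water dropping to 0 °C: 371×4.18×29.2 = 45283 J.
Melting all 622 g of ice would need 622×334 = 207748 J.
45283 J < 207748 J, so only part of the ice melts and the system sits at 0 °C.
Mass melted = 45283/334 ≈ 135.6 g.

m_melted ≈ 136 g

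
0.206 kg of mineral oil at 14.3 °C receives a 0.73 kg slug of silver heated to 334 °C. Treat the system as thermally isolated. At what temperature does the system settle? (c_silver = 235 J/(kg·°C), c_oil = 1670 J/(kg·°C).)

T_f ≈ 120.7 °C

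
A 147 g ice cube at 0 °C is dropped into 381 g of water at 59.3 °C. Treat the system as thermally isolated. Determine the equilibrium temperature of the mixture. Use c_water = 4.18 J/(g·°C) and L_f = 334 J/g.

Setting the total heat transfer to zero:
fusion: m_ice L_f = 147×334 = 49098
  meltwater 0→T: 147×4.18×T = 614.46 T
  water: 1592.6(T − 59.3)
2207 T = 94440 − 49098 = 45342
T ≈ 20.54 °C. Since T > 0 °C, the all-ice-melts assumption holds.

T_f ≈ 20.5 °C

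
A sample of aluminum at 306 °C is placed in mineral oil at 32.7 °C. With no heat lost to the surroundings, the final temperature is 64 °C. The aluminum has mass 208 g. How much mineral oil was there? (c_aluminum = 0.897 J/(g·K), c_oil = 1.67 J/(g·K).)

|Q_aluminum| = |Q_oil|:
208×0.897×(306 − 64) = m×1.67×(64 − 32.7)
52.27 m = 45151  ⇒  m ≈ 863.8 g

m ≈ 864 g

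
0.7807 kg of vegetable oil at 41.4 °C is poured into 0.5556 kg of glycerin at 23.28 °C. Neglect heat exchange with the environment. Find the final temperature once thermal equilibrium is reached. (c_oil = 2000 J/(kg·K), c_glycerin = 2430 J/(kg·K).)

Setting the total heat transfer to zero:
0.7807×2000×(T − 41.4) + 0.5556×2430×(T − 23.28) = 0
2911.5 T = 96072
T = 96072 / 2911.5 = 33 °C

T_f ≈ 33.0 °C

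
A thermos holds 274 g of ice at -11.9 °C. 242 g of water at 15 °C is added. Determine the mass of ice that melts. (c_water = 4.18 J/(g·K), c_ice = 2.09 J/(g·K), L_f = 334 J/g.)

m_melted ≈ 25 g

Cooling the water to 0 °C releases 242×4.18×15 = 15173 J.
Of that, 274×2.09×11.9 = 6814.7 J goes to bring the ice to 0 °C, leaving 8358.7 J.
To melt every bit of ice: 274×334 = 91516 J.
8358.7 J < 91516 J, so only part of the ice melts and the system sits at 0 °C.
Mass melted = 8358.7/334 ≈ 25.03 g.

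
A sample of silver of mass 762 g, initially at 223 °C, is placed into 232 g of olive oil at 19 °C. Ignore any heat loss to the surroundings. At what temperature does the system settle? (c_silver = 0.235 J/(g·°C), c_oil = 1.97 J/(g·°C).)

T_f ≈ 76.4 °C

T_f is the heat-capacity-weighted average of the initial temperatures:
T_f = (179.07*223 + 457.04*19) / (179.07 + 457.04)
    = 48616 / 636.11 ≈ 76.43 °C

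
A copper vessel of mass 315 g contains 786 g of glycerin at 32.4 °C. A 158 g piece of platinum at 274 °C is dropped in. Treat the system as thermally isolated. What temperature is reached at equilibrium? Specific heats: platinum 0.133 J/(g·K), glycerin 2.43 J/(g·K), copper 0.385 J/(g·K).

T_f ≈ 34.9 °C

With ΣQ=0 the equilibrium temperature is the m·c-weighted mean:
T_f = (21.01·274 + 1910·32.4 + 121.28·32.4) / (21.01 + 1910 + 121.28)
    = 71570 / 2052.3 ≈ 34.87 °C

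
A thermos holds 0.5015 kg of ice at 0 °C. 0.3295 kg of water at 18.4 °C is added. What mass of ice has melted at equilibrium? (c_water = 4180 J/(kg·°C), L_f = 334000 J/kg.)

m_melted ≈ 0.0759 kg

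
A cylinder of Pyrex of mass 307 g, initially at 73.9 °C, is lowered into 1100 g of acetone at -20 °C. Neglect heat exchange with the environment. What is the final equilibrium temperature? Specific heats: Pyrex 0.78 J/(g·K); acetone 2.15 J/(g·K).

T_f ≈ -11.4 °C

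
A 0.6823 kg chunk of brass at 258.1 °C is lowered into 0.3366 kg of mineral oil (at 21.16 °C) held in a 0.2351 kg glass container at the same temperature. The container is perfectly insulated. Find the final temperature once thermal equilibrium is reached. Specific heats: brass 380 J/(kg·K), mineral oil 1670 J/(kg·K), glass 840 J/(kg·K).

Setting the total heat transfer to zero:
0.6823·380·(T − 258.1) + 0.3366·1670·(T − 21.16) + 0.2351·840·(T − 21.16) = 0
259.27(T − 258.1) + 562.12(T − 21.16) + 197.48(T − 21.16) = 0
(259.27 + 562.12 + 197.48) T = 259.27·258.1 + 562.12·21.16 + 197.48·21.16
T = 82992 / 1018.9 = 81.5 °C

T_f ≈ 81.5 °C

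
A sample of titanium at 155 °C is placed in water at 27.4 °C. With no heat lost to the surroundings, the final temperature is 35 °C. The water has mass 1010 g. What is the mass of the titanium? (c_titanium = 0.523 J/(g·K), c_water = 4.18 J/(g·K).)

m ≈ 511 g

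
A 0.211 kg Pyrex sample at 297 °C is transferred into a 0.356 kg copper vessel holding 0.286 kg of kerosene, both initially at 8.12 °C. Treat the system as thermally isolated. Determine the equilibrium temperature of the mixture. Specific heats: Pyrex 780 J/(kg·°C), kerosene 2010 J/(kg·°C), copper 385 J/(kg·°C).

T_f ≈ 62.4 °C

T_f is the heat-capacity-weighted average of the initial temperatures:
T_f = (164.58·297 + 574.86·8.12 + 137.06·8.12) / (164.58 + 574.86 + 137.06)
    = 54661 / 876.5 ≈ 62.36 °C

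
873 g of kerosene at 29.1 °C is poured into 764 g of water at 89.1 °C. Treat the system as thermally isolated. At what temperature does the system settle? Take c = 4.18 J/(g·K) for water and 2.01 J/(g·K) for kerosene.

T_f ≈ 67.8 °C

Let T be the final temperature. ΣQ_i = 0:
764*4.18*(T − 89.1) + 873*2.01*(T − 29.1) = 0
4948.2 T = 335605
T ≈ 67.82 °C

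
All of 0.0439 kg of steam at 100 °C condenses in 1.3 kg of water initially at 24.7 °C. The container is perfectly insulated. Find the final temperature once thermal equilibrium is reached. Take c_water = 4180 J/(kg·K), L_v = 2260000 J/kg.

Energy conservation, ΣQ = 0:
steam→water at 100 °C releases m L_v = 0.0439·2260000 = 99214
  condensate cools 100→T: 0.0439·4180·(T − 100) = 183.5(T − 100)
  water warms: 1.3·4180·(T − 24.7) = 5434(T − 24.7)
5617.5 T = 99214 + 18350 + 134220 = 251784
T ≈ 44.82 °C — below 100 °C, confirming all the steam condensed.

T_f ≈ 44.8 °C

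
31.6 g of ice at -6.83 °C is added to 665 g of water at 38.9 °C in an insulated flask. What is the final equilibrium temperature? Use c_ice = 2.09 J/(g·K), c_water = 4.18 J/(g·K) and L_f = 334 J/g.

T_f ≈ 33.4 °C

Energy conservation, ΣQ = 0:
warm ice to 0 °C: 31.6×2.09×(0 − (-6.83)) = 451.08; fusion: m_ice L_f = 31.6×334 = 10554; warm the meltwater: 132.09 T; water: 2779.7(T − 38.9)
2911.8 T = 108130 − 11005 = 97125
T ≈ 33.36 °C. Since T > 0 °C, the all-ice-melts assumption holds.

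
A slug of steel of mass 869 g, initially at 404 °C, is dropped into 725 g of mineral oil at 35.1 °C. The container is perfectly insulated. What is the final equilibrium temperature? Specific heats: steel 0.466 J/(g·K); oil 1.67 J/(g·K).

T_f = Σ m_i c_i T_i / Σ m_i c_i:
T_f = (404.95·404 + 1210.8·35.1) / (404.95 + 1210.8)
    = 206099 / 1615.7 ≈ 127.56 °C

T_f ≈ 127.6 °C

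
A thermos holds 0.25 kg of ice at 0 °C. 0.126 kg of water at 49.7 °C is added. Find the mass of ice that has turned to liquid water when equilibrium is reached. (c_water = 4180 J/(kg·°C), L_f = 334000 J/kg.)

m_melted ≈ 0.0784 kg

Water can give up m c ΔT = 0.126×4180×49.7 = 26176 J before reaching 0 °C.
To melt every bit of ice: 0.25×334000 = 83500 J.
26176 J < 83500 J, so only part of the ice melts and the system sits at 0 °C.
m_melted×334000 = 26176  ⇒  m_melted ≈ 0.07837 kg.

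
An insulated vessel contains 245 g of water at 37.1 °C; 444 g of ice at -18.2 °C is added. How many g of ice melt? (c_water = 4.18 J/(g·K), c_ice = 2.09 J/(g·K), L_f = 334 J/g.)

Cooling the water to 0 °C releases 245·4.18·37.1 = 37994 J.
Warming the ice to 0 °C takes 444·2.09·18.2 = 16889 J, leaving 21105 J for melting.
To melt every bit of ice: 444·334 = 148296 J.
That's not enough to melt it all — equilibrium is at 0 °C with ice remaining.
m_melt = 21105 / L_f = 63.19 g.

m_melted ≈ 63.2 g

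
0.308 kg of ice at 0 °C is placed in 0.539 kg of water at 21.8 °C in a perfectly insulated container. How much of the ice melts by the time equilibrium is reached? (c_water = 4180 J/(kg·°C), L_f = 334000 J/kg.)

m_melted ≈ 0.147 kg

Water can give up m c ΔT = 0.539·4180·21.8 = 49116 J before reaching 0 °C.
Melting all 0.308 kg of ice would need 0.308·334000 = 102872 J.
Since 49116 < 102872 J, not all the ice melts; equilibrium is at 0 °C.
m_melted·334000 = 49116  ⇒  m_melted ≈ 0.1471 kg.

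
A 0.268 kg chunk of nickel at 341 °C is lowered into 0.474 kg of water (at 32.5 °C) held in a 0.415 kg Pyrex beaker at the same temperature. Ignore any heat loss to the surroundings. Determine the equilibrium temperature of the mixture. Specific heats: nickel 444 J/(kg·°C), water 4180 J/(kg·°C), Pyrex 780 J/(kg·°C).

T_f ≈ 47.6 °C

T_f is the heat-capacity-weighted average of the initial temperatures:
T_f = (118.99·341 + 1981.3·32.5 + 323.7·32.5) / (118.99 + 1981.3 + 323.7)
    = 115489 / 2424 ≈ 47.64 °C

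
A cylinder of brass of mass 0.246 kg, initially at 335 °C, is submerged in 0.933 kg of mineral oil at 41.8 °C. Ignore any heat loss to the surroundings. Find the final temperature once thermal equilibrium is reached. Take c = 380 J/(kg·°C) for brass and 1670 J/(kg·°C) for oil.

T_f is the heat-capacity-weighted average of the initial temperatures:
T_f = (93.48×335 + 1558.1×41.8) / (93.48 + 1558.1)
    = 96445 / 1651.6 ≈ 58.40 °C

T_f ≈ 58.4 °C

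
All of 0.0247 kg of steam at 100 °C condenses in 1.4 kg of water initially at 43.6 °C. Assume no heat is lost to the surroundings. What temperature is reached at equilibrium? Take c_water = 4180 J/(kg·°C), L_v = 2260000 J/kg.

T_f ≈ 54.0 °C

Net heat exchanged in the isolated system is zero:
condense steam: −0.0247×2260000 = −55822
  condensed water 100 °C→T: 103.25(T − 100)
  original water: 5852(T − 43.6)
5955.2 T = 55822 + 10325 + 255147 = 321294
T ≈ 53.95 °C — below 100 °C, confirming all the steam condensed.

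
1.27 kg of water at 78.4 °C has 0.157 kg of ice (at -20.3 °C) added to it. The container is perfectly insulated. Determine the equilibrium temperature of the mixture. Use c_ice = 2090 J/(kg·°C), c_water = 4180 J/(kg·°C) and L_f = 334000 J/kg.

Taking heat into each body as positive, Σ m c ΔT = 0:
warm ice to 0 °C: 0.157×2090×(0 − (-20.3)) = 6661; melt ice: 0.157×334000 = 52438; warm the meltwater: 656.26 T; water cools: 1.27×4180×(T − 78.4) = 5308.6(T − 78.4)
5964.9 T = 416194 − 59099 = 357095
T ≈ 59.87 °C (positive, so assuming full melt was valid).

T_f ≈ 59.9 °C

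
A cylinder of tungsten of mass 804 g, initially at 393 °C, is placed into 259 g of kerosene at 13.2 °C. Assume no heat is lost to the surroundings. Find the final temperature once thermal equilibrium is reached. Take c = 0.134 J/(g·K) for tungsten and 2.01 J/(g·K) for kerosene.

T_f ≈ 78.3 °C

With ΣQ=0 the equilibrium temperature is the m·c-weighted mean:
T_f = (107.74×393 + 520.59×13.2) / (107.74 + 520.59)
    = 49212 / 628.33 ≈ 78.32 °C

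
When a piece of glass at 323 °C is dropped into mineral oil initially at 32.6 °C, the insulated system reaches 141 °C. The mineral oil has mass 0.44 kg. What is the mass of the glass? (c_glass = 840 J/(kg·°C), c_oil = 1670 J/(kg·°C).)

Let T be the final temperature. ΣQ_i = 0:
m·840·(141 − 323) + 0.44·1670·(141 − 32.6) = 0
-152880 m = -79652
m = -79652/-152880 ≈ 0.521 kg

m ≈ 0.521 kg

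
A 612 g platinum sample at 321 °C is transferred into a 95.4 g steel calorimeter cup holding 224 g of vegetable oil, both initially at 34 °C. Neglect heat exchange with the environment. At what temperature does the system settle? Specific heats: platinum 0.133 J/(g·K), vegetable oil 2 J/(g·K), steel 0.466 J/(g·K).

T_f ≈ 74.7 °C

With ΣQ=0 the equilibrium temperature is the m·c-weighted mean:
T_f = (81.4*321 + 448*34 + 44.46*34) / (81.4 + 448 + 44.46)
    = 42872 / 573.85 ≈ 74.71 °C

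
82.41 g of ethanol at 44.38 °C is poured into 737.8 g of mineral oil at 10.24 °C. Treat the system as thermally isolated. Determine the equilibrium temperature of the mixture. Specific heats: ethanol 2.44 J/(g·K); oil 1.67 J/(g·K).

T_f ≈ 15.0 °C

Heat lost by the ethanol equals heat gained by the oil:
82.41·2.44·(44.38 − T) = 737.8·1.67·(T − 10.24)
201.08(44.38 − T) = 1232.1(T − 10.24)
1433.2 T = 21541  ⇒  T ≈ 15.03 °C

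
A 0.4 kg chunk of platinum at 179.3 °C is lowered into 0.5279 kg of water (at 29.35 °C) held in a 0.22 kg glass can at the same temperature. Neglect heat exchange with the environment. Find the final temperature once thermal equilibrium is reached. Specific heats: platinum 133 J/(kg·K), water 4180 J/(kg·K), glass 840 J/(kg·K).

Setting the total heat transfer to zero:
0.4×133×(T − 179.3) + 0.5279×4180×(T − 29.35) + 0.22×840×(T − 29.35) = 0
53.2(T − 179.3) + 2206.6(T − 29.35) + 184.8(T − 29.35) = 0
2444.6 T = 79727
T ≈ 32.61 °C

T_f ≈ 32.6 °C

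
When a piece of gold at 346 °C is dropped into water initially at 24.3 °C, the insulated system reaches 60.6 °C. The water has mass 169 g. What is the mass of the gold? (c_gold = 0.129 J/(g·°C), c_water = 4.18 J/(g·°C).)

m ≈ 697 g

|Q_gold| = |Q_water|:
m·0.129·(346 − 60.6) = 169·4.18·(60.6 − 24.3)
36.82 m = 25643  ⇒  m ≈ 696.5 g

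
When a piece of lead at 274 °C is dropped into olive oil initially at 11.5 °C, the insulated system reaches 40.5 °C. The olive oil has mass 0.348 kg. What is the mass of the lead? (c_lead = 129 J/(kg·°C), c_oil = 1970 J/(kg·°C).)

m ≈ 0.66 kg

Net heat exchanged in the isolated system is zero:
m·129·(40.5 − 274) + 0.348·1970·(40.5 − 11.5) = 0
-30122 m = -19881
m = -19881/-30122 ≈ 0.66 kg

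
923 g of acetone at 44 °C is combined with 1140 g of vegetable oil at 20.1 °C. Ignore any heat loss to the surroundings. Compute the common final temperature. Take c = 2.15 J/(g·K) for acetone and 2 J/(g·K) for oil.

T_f ≈ 31.2 °C

T_f is the heat-capacity-weighted average of the initial temperatures:
T_f = (1984.4·44 + 2280·20.1) / (1984.4 + 2280)
    = 133144 / 4264.4 ≈ 31.22 °C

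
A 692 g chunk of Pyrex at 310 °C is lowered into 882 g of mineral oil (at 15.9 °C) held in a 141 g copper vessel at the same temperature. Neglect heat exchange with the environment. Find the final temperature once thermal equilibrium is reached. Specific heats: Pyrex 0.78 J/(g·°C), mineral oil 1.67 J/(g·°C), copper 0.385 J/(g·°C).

T_f ≈ 92.7 °C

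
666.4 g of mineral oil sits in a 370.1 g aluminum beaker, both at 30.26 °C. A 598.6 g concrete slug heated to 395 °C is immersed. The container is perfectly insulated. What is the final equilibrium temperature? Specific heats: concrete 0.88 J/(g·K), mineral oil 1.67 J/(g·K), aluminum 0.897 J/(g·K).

Energy conservation, ΣQ = 0:
598.6·0.88·(T − 395) + 666.4·1.67·(T − 30.26) + 370.1·0.897·(T − 30.26) = 0
526.77(T − 395) + 1112.9(T − 30.26) + 331.98(T − 30.26) = 0
1971.6 T = 251795
T = 251795 / 1971.6 = 128 °C

T_f ≈ 127.7 °C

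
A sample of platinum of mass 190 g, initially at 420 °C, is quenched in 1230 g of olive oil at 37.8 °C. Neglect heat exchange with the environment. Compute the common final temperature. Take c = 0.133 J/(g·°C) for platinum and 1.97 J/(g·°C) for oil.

T_f ≈ 41.7 °C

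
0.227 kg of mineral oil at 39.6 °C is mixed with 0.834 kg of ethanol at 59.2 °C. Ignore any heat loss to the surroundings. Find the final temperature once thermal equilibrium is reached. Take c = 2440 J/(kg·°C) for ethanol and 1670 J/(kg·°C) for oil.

T_f ≈ 56.1 °C

With ΣQ=0 the equilibrium temperature is the m·c-weighted mean:
T_f = (2035*59.2 + 379.09*39.6) / (2035 + 379.09)
    = 135482 / 2414 ≈ 56.12 °C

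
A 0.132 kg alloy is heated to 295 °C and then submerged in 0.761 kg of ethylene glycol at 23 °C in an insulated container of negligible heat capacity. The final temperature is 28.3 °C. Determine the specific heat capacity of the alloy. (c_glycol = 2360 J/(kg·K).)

Setting the total heat transfer to zero:
0.132×c×(28.3 − 295) + 0.761×2360×(28.3 − 23) = 0
-35.2 c = -9518.6
c = -9518.6/-35.2 ≈ 270.4 J/(kg·K)

c ≈ 270 J/(kg·K)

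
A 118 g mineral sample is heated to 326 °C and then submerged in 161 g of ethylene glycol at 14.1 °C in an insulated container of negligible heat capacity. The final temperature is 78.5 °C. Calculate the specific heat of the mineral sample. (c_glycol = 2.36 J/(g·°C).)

c ≈ 0.838 J/(g·°C)

Heat lost by the mineral sample = heat gained by the glycol:
118·c·(326 − 78.5) = 161·2.36·(78.5 − 14.1)
29205 c = 24469  ⇒  c ≈ 0.8379 J/(g·°C)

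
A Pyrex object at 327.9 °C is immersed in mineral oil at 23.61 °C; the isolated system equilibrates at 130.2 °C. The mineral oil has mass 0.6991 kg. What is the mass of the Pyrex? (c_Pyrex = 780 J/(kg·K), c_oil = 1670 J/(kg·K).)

m ≈ 0.807 kg

Heat lost by the Pyrex = heat gained by the oil:
m×780×(327.9 − 130.2) = 0.6991×1670×(130.2 − 23.61)
154206 m = 124444  ⇒  m ≈ 0.807 kg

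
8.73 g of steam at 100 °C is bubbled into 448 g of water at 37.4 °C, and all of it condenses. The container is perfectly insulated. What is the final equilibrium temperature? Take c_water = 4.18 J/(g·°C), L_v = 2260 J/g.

Conservation of energy gives ΣQ = 0:
condense steam: −8.73·2260 = −19730; condensate cools 100→T: 8.73·4.18·(T − 100) = 36.49(T − 100); water warms: 448·4.18·(T − 37.4) = 1872.6(T − 37.4)
1909.1 T = 19730 + 3649.1 + 70037 = 93416
T ≈ 48.93 °C, under the boiling point, so the assumption holds.

T_f ≈ 48.9 °C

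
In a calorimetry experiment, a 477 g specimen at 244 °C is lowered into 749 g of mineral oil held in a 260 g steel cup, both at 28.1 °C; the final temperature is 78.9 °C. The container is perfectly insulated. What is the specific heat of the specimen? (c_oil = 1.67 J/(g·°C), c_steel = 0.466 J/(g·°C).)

c ≈ 0.885 J/(g·°C)

Taking heat into each body as positive, Σ m c ΔT = 0:
477×c×(78.9 − 244) + 749×1.67×(78.9 − 28.1) + 260×0.466×(78.9 − 28.1) = 0
-78753 c = -69697
c = -69697/-78753 ≈ 0.885 J/(g·°C)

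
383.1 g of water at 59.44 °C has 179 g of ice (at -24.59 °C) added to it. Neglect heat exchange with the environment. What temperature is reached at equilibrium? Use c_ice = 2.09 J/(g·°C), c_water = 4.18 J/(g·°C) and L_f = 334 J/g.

T_f ≈ 11.2 °C

Taking heat into each body as positive, Σ m c ΔT = 0:
ice -24.59→0 °C: 179·2.09·24.59 = 9199.4
  fusion: m_ice L_f = 179·334 = 59786
  warm the meltwater: 748.22 T
  water: 1601.4(T − 59.44)
2349.6 T = 95185 − 68985 = 26199
T ≈ 11.15 °C — above 0 °C, consistent with complete melting.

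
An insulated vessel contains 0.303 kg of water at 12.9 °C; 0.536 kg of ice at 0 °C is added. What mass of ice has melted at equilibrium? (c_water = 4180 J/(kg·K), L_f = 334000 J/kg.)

m_melted ≈ 0.0489 kg

Heat available from the water dropping to 0 °C: 0.303·4180·12.9 = 16338 J.
Fully melting the ice requires m_ice L_f = 0.536·334000 = 179024 J.
16338 J < 179024 J, so only part of the ice melts and the system sits at 0 °C.
m_melt = 16338 / L_f = 0.04892 kg.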